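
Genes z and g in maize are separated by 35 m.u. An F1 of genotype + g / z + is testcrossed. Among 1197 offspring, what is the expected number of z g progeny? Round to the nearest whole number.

209

A map distance of 35 m.u. corresponds to a recombination frequency of 0.350.
The F1 is + g / z +, so z g is a recombinant gamete class with expected frequency r/2 = 0.350/2 = 0.1750.
Expected number = 0.1750 × 1197 = 209.47 ≈ 209.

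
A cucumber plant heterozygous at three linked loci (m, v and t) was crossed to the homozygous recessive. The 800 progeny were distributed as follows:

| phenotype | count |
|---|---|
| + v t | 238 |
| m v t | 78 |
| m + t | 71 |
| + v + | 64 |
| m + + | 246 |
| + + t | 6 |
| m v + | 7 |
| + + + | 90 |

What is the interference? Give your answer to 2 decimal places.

0.61

The two most frequent reciprocal classes, m + + and + v t, are the parental types, so the F1 was m + + / + v t.
The two rarest classes, m v + and + + t, are the double crossovers. Comparing them with the parentals, only the v allele has switched, so v is the middle locus and the order is m – v – t.
m–v: (168 + 13)/800 = 0.2263; v–t: (135 + 13)/800 = 0.1850.
Expected DCO frequency = 0.2263 × 0.1850 ≈ 0.04187; observed = 13/800 ≈ 0.01625.
Coefficient of coincidence = 0.01625/0.04187 ≈ 0.39; interference = 1 − 0.39 = 0.61.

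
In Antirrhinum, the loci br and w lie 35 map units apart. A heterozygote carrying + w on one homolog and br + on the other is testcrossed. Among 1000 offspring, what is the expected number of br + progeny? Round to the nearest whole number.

325

A map distance of 35 map units corresponds to a recombination frequency of 0.350.
The F1 is + w / br +, so br + is a parental gamete class with expected frequency (1 − r)/2 = 0.650/2 = 0.3250.
Expected number = 0.3250 × 1000 = 325.00 ≈ 325.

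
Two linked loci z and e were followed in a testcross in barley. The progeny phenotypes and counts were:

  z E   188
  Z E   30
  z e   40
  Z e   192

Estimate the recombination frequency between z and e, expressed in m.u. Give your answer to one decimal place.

The two most frequent classes, Z e (192) and z E (188), are the parental types, so the F1 was Z e / z E.
The recombinant classes are Z E and z e: 30 + 40 = 70.
Recombination frequency = 70/450 = 0.1556 ≈ 15.6%, i.e. 15.6 m.u.

15.6 m.u.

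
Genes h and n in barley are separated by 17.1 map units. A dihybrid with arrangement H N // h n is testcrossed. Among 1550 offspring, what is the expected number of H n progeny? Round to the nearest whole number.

A map distance of 17.1 map units corresponds to a recombination frequency of 0.171.
The F1 is H N / h n, so H n is a recombinant gamete class with expected frequency r/2 = 0.171/2 = 0.0855.
Expected number = 0.0855 × 1550 = 132.53 ≈ 133.

133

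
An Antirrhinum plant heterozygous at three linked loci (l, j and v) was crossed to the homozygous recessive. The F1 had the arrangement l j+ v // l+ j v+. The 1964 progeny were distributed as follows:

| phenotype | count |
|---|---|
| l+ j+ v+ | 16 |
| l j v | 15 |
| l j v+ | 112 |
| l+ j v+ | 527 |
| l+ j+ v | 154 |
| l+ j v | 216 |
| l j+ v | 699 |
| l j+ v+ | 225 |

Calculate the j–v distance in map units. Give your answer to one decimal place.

The two rarest classes, l j v and l+ j+ v+, are the double crossovers. Comparing them with the parentals, only the j allele has switched, so j is the middle locus and the order is l – j – v.
Crossovers in the j–v interval produce the single-crossover classes l j+ v+ and l+ j v (225 + 216 = 441) plus the double crossovers (31).
RF(j–v) = (441 + 31) / 1964 = 472/1964 = 0.2403 → 24.0 map units.

24.0 map units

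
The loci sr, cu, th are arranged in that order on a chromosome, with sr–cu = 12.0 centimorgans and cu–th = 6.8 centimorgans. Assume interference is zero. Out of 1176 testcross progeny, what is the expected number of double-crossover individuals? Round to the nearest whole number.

10

Map distances give recombination frequencies of 0.120 and 0.068 for the two intervals.
With no interference, expected double-crossover frequency = 0.120 × 0.068 = 0.00816.
Expected number = 0.00816 × 1176 = 9.60 ≈ 10.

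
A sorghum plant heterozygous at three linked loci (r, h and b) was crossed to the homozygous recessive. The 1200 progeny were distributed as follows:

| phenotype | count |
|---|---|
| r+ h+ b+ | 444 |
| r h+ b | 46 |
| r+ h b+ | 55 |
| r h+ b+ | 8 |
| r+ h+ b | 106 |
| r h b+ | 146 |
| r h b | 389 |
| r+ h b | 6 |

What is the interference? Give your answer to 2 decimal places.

The two most frequent reciprocal classes, r+ h+ b+ and r h b, are the parental types, so the F1 was r+ h+ b+ / r h b.
The two rarest classes, r h+ b+ and r+ h b, are the double crossovers. Comparing them with the parentals, only the r allele has switched, so r is the middle locus and the order is b – r – h.
b–r: (252 + 14)/1200 = 0.2217; r–h: (101 + 14)/1200 = 0.0958.
Expected DCO frequency = 0.2217 × 0.0958 ≈ 0.02124; observed = 14/1200 ≈ 0.01167.
Coefficient of coincidence = 0.01167/0.02124 ≈ 0.55; interference = 1 − 0.55 = 0.45.

0.45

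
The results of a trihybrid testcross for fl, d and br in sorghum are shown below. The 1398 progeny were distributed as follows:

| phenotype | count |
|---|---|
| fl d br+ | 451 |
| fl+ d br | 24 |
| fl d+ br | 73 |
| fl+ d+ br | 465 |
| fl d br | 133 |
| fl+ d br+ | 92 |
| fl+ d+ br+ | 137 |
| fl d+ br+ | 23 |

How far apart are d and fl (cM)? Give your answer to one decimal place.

The two most frequent reciprocal classes, fl d br+ and fl+ d+ br, are the parental types, so the F1 was fl d br+ / fl+ d+ br.
The two rarest classes, fl d+ br+ and fl+ d br, are the double crossovers. Comparing them with the parentals, only the d allele has switched, so d is the middle locus and the order is br – d – fl.
Crossovers in the d–fl interval produce the single-crossover classes fl+ d br+ and fl d+ br (92 + 73 = 165) plus the double crossovers (47).
RF(d–fl) = (165 + 47) / 1398 = 212/1398 = 0.1516 → 15.2 cM.

15.2 cM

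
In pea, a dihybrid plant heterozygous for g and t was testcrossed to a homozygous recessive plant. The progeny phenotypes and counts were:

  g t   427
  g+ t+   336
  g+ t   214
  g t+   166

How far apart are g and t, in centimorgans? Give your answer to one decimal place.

33.2 centimorgans

The two most frequent classes, g+ t+ (336) and g t (427), are the parental types, so the F1 was g+ t+ / g t.
The recombinant classes are g+ t and g t+: 214 + 166 = 380.
Recombination frequency = 380/1143 = 0.3325 ≈ 33.2%, i.e. 33.2 centimorgans.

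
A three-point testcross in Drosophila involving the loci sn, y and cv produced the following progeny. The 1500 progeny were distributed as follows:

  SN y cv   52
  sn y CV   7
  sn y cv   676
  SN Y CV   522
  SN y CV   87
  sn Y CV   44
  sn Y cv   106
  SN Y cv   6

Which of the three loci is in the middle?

The two most frequent reciprocal classes, SN Y CV and sn y cv, are the parental types, so the F1 was SN Y CV / sn y cv.
The two rarest classes, SN Y cv and sn y CV, are the double crossovers. Comparing them with the parentals, only the cv allele has switched, so cv is the middle locus and the order is sn – cv – y.

cv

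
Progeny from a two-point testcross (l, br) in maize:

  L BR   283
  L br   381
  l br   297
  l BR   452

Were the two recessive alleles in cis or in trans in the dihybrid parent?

The two most frequent classes are L br (381) and l BR (452); these are the parental (non-recombinant) types.
So the F1 carried L br on one chromosome and l BR on the other — the recessive alleles are on opposite chromosomes (trans / repulsion).

trans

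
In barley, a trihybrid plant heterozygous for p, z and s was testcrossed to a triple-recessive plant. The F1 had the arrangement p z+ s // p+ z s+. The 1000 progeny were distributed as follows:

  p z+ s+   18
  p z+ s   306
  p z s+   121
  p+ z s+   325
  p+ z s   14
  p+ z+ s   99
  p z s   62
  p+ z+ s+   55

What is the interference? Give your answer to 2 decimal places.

The two rarest classes, p z+ s+ and p+ z s, are the double crossovers. Comparing them with the parentals, only the s allele has switched, so s is the middle locus and the order is z – s – p.
z–s: (117 + 32)/1000 = 0.1490; s–p: (220 + 32)/1000 = 0.2520.
Expected DCO frequency = 0.1490 × 0.2520 ≈ 0.03755; observed = 32/1000 ≈ 0.03200.
Coefficient of coincidence = 0.03200/0.03755 ≈ 0.85; interference = 1 − 0.85 = 0.15.

0.15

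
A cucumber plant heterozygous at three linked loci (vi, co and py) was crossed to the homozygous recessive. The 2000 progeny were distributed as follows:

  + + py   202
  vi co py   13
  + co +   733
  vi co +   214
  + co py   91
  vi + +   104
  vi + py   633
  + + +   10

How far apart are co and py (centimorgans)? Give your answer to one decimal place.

10.9 centimorgans

The two most frequent reciprocal classes, + co + and vi + py, are the parental types, so the F1 was + co + / vi + py.
The two rarest classes, + + + and vi co py, are the double crossovers. Comparing them with the parentals, only the co allele has switched, so co is the middle locus and the order is vi – co – py.
Crossovers in the co–py interval produce the single-crossover classes + co py and vi + + (91 + 104 = 195) plus the double crossovers (23).
RF(co–py) = (195 + 23) / 2000 = 218/2000 = 0.1090 → 10.9 centimorgans.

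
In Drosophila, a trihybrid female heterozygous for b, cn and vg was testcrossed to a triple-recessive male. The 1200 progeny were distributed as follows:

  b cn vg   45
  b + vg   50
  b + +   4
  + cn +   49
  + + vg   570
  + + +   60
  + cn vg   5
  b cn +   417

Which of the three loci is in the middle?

The two most frequent reciprocal classes, b cn + and + + vg, are the parental types, so the F1 was b cn + / + + vg.
The two rarest classes, b + + and + cn vg, are the double crossovers. Comparing them with the parentals, only the cn allele has switched, so cn is the middle locus and the order is b – cn – vg.

cn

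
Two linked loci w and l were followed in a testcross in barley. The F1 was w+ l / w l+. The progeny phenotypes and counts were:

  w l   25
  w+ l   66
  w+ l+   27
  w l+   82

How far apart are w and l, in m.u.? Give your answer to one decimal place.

26.0 m.u.

The recombinant classes are w+ l+ and w l: 27 + 25 = 52.
Recombination frequency = 52/200 = 0.2600 ≈ 26.0%, i.e. 26.0 m.u.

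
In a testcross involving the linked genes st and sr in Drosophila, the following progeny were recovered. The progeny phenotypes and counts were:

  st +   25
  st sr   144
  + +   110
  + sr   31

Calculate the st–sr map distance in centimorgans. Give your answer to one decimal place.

18.1 centimorgans

The two most frequent classes, + + (110) and st sr (144), are the parental types, so the F1 was + + / st sr.
The recombinant classes are + sr and st +: 31 + 25 = 56.
Recombination frequency = 56/310 = 0.1806 ≈ 18.1%, i.e. 18.1 centimorgans.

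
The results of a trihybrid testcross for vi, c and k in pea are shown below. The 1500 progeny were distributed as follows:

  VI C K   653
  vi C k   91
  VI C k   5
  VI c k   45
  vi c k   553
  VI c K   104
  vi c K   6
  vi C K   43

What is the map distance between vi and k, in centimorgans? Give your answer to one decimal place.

The two most frequent reciprocal classes, VI C K and vi c k, are the parental types, so the F1 was VI C K / vi c k.
The two rarest classes, VI C k and vi c K, are the double crossovers. Comparing them with the parentals, only the k allele has switched, so k is the middle locus and the order is c – k – vi.
Crossovers in the k–vi interval produce the single-crossover classes vi C K and VI c k (43 + 45 = 88) plus the double crossovers (11).
RF(k–vi) = (88 + 11) / 1500 = 99/1500 = 0.0660 → 6.6 centimorgans.

6.6 centimorgans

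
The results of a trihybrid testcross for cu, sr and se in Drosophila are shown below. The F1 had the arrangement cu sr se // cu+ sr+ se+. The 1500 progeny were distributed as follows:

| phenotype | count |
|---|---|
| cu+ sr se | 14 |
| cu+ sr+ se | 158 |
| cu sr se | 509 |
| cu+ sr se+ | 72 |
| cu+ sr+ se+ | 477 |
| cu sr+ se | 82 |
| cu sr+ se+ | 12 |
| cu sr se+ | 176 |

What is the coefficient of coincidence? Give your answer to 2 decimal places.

0.60

The two rarest classes, cu+ sr se and cu sr+ se+, are the double crossovers. Comparing them with the parentals, only the cu allele has switched, so cu is the middle locus and the order is se – cu – sr.
se–cu: (334 + 26)/1500 = 0.2400; cu–sr: (154 + 26)/1500 = 0.1200.
Expected DCO frequency = 0.2400 × 0.1200 ≈ 0.02880; observed = 26/1500 ≈ 0.01733.
Coefficient of coincidence = 0.01733/0.02880 ≈ 0.60.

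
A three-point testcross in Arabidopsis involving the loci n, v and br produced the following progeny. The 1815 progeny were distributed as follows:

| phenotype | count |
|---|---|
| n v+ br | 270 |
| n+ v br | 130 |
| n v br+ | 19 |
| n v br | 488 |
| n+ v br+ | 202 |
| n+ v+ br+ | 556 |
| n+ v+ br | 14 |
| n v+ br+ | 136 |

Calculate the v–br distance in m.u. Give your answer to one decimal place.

27.8 m.u.

The two most frequent reciprocal classes, n+ v+ br+ and n v br, are the parental types, so the F1 was n+ v+ br+ / n v br.
The two rarest classes, n+ v+ br and n v br+, are the double crossovers. Comparing them with the parentals, only the br allele has switched, so br is the middle locus and the order is n – br – v.
Crossovers in the br–v interval produce the single-crossover classes n+ v br+ and n v+ br (202 + 270 = 472) plus the double crossovers (33).
RF(br–v) = (472 + 33) / 1815 = 505/1815 = 0.2782 → 27.8 m.u.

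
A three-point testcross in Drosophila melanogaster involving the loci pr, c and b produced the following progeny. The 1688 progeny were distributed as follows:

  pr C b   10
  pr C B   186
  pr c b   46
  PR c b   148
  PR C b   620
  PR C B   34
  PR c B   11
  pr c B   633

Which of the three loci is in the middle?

pr

The two most frequent reciprocal classes, PR C b and pr c B, are the parental types, so the F1 was PR C b / pr c B.
The two rarest classes, pr C b and PR c B, are the double crossovers. Comparing them with the parentals, only the pr allele has switched, so pr is the middle locus and the order is b – pr – c.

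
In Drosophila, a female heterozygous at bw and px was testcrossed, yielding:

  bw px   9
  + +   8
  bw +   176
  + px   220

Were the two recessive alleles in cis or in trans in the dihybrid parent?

The two most frequent classes are + px (220) and bw + (176); these are the parental (non-recombinant) types.
So the F1 carried + px on one chromosome and bw + on the other — the recessive alleles are on opposite chromosomes (trans / repulsion).

trans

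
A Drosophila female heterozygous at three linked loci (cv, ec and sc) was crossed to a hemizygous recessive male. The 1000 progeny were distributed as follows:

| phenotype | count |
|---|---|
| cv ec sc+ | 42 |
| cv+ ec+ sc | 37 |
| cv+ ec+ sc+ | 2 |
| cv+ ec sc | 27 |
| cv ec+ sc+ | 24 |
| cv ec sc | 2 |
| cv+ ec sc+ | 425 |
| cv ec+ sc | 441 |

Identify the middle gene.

The two most frequent reciprocal classes, cv ec+ sc and cv+ ec sc+, are the parental types, so the F1 was cv ec+ sc / cv+ ec sc+.
The two rarest classes, cv ec sc and cv+ ec+ sc+, are the double crossovers. Comparing them with the parentals, only the ec allele has switched, so ec is the middle locus and the order is cv – ec – sc.

ec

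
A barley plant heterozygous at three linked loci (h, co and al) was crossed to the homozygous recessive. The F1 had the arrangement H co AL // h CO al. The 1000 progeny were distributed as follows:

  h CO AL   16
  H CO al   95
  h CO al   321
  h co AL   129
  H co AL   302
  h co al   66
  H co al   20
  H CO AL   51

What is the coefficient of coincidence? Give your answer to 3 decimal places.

0.905

The two rarest classes, H co al and h CO AL, are the double crossovers. Comparing them with the parentals, only the al allele has switched, so al is the middle locus and the order is h – al – co.
h–al: (224 + 36)/1000 = 0.2600; al–co: (117 + 36)/1000 = 0.1530.
Expected DCO frequency = 0.2600 × 0.1530 ≈ 0.03978; observed = 36/1000 ≈ 0.03600.
Coefficient of coincidence = 0.03600/0.03978 ≈ 0.905.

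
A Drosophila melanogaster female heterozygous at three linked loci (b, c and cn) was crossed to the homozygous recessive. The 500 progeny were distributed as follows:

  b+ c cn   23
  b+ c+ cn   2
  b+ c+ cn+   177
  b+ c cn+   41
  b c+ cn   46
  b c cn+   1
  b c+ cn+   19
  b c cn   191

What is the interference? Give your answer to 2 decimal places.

0.63

The two most frequent reciprocal classes, b c cn and b+ c+ cn+, are the parental types, so the F1 was b c cn / b+ c+ cn+.
The two rarest classes, b c cn+ and b+ c+ cn, are the double crossovers. Comparing them with the parentals, only the cn allele has switched, so cn is the middle locus and the order is b – cn – c.
b–cn: (42 + 3)/500 = 0.0900; cn–c: (87 + 3)/500 = 0.1800.
Expected DCO frequency = 0.0900 × 0.1800 ≈ 0.01620; observed = 3/500 ≈ 0.00600.
Coefficient of coincidence = 0.00600/0.01620 ≈ 0.37; interference = 1 − 0.37 = 0.63.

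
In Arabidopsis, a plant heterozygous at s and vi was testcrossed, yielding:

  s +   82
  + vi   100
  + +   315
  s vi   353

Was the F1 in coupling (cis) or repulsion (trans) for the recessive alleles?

The two most frequent classes are + + (315) and s vi (353); these are the parental (non-recombinant) types.
So the F1 carried + + on one chromosome and s vi on the other — the recessive alleles are on the same chromosome (cis / coupling).

cis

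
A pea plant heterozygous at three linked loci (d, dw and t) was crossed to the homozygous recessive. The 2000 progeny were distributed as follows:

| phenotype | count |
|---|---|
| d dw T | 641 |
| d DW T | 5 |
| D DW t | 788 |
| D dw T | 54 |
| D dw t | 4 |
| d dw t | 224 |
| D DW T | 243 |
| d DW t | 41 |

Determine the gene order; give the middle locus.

The two most frequent reciprocal classes, D DW t and d dw T, are the parental types, so the F1 was D DW t / d dw T.
The two rarest classes, D dw t and d DW T, are the double crossovers. Comparing them with the parentals, only the dw allele has switched, so dw is the middle locus and the order is t – dw – d.

dw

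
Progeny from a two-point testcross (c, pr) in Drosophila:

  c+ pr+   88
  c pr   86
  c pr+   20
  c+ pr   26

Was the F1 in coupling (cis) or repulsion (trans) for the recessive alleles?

The two most frequent classes are c+ pr+ (88) and c pr (86); these are the parental (non-recombinant) types.
So the F1 carried c+ pr+ on one chromosome and c pr on the other — the recessive alleles are on the same chromosome (cis / coupling).

cis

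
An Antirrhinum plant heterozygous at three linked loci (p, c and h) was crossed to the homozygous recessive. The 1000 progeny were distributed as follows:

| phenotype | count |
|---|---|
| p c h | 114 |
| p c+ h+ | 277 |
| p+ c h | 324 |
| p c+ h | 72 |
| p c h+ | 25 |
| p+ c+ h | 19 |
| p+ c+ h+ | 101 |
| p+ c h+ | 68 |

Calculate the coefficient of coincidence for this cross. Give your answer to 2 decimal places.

The two most frequent reciprocal classes, p c+ h+ and p+ c h, are the parental types, so the F1 was p c+ h+ / p+ c h.
The two rarest classes, p c h+ and p+ c+ h, are the double crossovers. Comparing them with the parentals, only the c allele has switched, so c is the middle locus and the order is h – c – p.
h–c: (140 + 44)/1000 = 0.1840; c–p: (215 + 44)/1000 = 0.2590.
Expected DCO frequency = 0.1840 × 0.2590 ≈ 0.04766; observed = 44/1000 ≈ 0.04400.
Coefficient of coincidence = 0.04400/0.04766 ≈ 0.92.

0.92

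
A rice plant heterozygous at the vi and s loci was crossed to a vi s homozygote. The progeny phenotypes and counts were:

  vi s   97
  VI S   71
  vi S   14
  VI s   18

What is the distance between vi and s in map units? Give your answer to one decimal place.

16.0 map units

The two most frequent classes, VI S (71) and vi s (97), are the parental types, so the F1 was VI S / vi s.
The recombinant classes are VI s and vi S: 18 + 14 = 32.
Recombination frequency = 32/200 = 0.1600 ≈ 16.0%, i.e. 16.0 map units.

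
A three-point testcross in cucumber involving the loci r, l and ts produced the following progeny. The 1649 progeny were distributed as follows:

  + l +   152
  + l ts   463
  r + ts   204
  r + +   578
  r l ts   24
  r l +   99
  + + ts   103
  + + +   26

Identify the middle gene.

The two most frequent reciprocal classes, r + + and + l ts, are the parental types, so the F1 was r + + / + l ts.
The two rarest classes, + + + and r l ts, are the double crossovers. Comparing them with the parentals, only the r allele has switched, so r is the middle locus and the order is l – r – ts.

r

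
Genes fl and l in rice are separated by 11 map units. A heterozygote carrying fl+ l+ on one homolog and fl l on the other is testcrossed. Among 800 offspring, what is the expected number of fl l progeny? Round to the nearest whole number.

356

A map distance of 11 map units corresponds to a recombination frequency of 0.110.
The F1 is fl+ l+ / fl l, so fl l is a parental gamete class with expected frequency (1 − r)/2 = 0.890/2 = 0.4450.
Expected number = 0.4450 × 800 = 356.00 ≈ 356.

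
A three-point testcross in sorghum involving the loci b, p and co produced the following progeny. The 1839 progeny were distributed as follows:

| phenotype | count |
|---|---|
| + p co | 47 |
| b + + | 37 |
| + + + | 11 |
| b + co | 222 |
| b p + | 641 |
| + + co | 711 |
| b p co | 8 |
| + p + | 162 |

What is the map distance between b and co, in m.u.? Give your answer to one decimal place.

21.9 m.u.

The two most frequent reciprocal classes, + + co and b p +, are the parental types, so the F1 was + + co / b p +.
The two rarest classes, + + + and b p co, are the double crossovers. Comparing them with the parentals, only the co allele has switched, so co is the middle locus and the order is b – co – p.
Crossovers in the b–co interval produce the single-crossover classes b + co and + p + (222 + 162 = 384) plus the double crossovers (19).
RF(b–co) = (384 + 19) / 1839 = 403/1839 = 0.2191 → 21.9 m.u.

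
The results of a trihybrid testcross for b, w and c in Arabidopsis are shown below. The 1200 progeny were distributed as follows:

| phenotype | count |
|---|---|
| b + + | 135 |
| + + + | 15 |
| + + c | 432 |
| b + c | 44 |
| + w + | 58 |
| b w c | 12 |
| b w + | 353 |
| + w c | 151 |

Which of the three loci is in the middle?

The two most frequent reciprocal classes, + + c and b w +, are the parental types, so the F1 was + + c / b w +.
The two rarest classes, + + + and b w c, are the double crossovers. Comparing them with the parentals, only the c allele has switched, so c is the middle locus and the order is w – c – b.

c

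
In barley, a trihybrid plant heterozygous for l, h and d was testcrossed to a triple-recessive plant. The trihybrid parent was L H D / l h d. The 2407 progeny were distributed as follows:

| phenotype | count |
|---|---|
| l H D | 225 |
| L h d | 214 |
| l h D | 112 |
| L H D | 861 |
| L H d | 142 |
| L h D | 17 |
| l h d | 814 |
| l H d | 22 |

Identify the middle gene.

The two rarest classes, L h D and l H d, are the double crossovers. Comparing them with the parentals, only the h allele has switched, so h is the middle locus and the order is d – h – l.

h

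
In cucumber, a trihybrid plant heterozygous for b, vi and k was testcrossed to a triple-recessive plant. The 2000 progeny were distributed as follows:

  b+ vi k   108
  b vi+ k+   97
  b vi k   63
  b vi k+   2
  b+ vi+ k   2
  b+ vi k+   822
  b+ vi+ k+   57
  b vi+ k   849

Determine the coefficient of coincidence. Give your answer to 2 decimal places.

0.31

The two most frequent reciprocal classes, b vi+ k and b+ vi k+, are the parental types, so the F1 was b vi+ k / b+ vi k+.
The two rarest classes, b+ vi+ k and b vi k+, are the double crossovers. Comparing them with the parentals, only the b allele has switched, so b is the middle locus and the order is vi – b – k.
vi–b: (120 + 4)/2000 = 0.0620; b–k: (205 + 4)/2000 = 0.1045.
Expected DCO frequency = 0.0620 × 0.1045 ≈ 0.00648; observed = 4/2000 ≈ 0.00200.
Coefficient of coincidence = 0.00200/0.00648 ≈ 0.31.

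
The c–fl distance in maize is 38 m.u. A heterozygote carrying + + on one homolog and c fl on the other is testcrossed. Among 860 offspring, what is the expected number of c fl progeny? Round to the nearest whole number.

267

A map distance of 38 m.u. corresponds to a recombination frequency of 0.380.
The F1 is + + / c fl, so c fl is a parental gamete class with expected frequency (1 − r)/2 = 0.620/2 = 0.3100.
Expected number = 0.3100 × 860 = 266.60 ≈ 267.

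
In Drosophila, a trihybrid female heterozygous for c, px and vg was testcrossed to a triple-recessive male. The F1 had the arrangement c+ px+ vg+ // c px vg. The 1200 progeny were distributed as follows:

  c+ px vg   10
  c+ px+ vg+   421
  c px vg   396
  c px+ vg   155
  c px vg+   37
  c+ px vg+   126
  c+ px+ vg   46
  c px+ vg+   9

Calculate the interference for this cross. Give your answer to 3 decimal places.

0.255

The two rarest classes, c px+ vg+ and c+ px vg, are the double crossovers. Comparing them with the parentals, only the c allele has switched, so c is the middle locus and the order is vg – c – px.
vg–c: (83 + 19)/1200 = 0.0850; c–px: (281 + 19)/1200 = 0.2500.
Expected DCO frequency = 0.0850 × 0.2500 ≈ 0.02125; observed = 19/1200 ≈ 0.01583.
Coefficient of coincidence = 0.01583/0.02125 ≈ 0.745; interference = 1 − 0.745 = 0.255.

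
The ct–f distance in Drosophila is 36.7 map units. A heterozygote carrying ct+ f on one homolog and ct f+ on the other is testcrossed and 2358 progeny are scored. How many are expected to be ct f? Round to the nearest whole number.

433

A map distance of 36.7 map units corresponds to a recombination frequency of 0.367.
The F1 is ct+ f / ct f+, so ct f is a recombinant gamete class with expected frequency r/2 = 0.367/2 = 0.1835.
Expected number = 0.1835 × 2358 = 432.69 ≈ 433.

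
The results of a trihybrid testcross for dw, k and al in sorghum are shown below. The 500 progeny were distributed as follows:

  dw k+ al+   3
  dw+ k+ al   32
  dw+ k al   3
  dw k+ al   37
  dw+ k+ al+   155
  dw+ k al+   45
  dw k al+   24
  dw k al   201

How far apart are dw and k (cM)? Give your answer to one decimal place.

The two most frequent reciprocal classes, dw+ k+ al+ and dw k al, are the parental types, so the F1 was dw+ k+ al+ / dw k al.
The two rarest classes, dw k+ al+ and dw+ k al, are the double crossovers. Comparing them with the parentals, only the dw allele has switched, so dw is the middle locus and the order is al – dw – k.
Crossovers in the dw–k interval produce the single-crossover classes dw+ k al+ and dw k+ al (45 + 37 = 82) plus the double crossovers (6).
RF(dw–k) = (82 + 6) / 500 = 88/500 = 0.1760 → 17.6 cM.

17.6 cM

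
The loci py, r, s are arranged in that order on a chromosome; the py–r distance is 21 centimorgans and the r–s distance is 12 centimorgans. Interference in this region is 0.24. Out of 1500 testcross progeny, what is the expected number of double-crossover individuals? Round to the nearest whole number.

29

Map distances give recombination frequencies of 0.210 and 0.120 for the two intervals.
With interference 0.24 (so coincidence = 0.76), expected double-crossover frequency = 0.210 × 0.120 × 0.76 = 0.01915.
Expected number = 0.01915 × 1500 = 28.73 ≈ 29.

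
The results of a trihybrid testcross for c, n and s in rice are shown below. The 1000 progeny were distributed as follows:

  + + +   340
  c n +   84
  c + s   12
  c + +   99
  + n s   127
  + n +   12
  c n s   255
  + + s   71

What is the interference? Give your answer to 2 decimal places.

0.46

The two most frequent reciprocal classes, c n s and + + +, are the parental types, so the F1 was c n s / + + +.
The two rarest classes, c + s and + n +, are the double crossovers. Comparing them with the parentals, only the n allele has switched, so n is the middle locus and the order is c – n – s.
c–n: (226 + 24)/1000 = 0.2500; n–s: (155 + 24)/1000 = 0.1790.
Expected DCO frequency = 0.2500 × 0.1790 ≈ 0.04475; observed = 24/1000 ≈ 0.02400.
Coefficient of coincidence = 0.02400/0.04475 ≈ 0.54; interference = 1 − 0.54 = 0.46.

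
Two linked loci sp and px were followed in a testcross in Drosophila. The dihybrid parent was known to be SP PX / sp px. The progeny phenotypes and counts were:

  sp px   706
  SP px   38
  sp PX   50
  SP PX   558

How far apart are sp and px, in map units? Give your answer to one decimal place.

The recombinant classes are SP px and sp PX: 38 + 50 = 88.
Recombination frequency = 88/1352 = 0.0651 ≈ 6.5%, i.e. 6.5 map units.

6.5 map units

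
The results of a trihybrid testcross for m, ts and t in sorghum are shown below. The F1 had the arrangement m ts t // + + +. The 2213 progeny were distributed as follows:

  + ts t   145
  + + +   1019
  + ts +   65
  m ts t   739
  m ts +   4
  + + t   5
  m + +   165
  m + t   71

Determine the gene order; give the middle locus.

The two rarest classes, m ts + and + + t, are the double crossovers. Comparing them with the parentals, only the t allele has switched, so t is the middle locus and the order is ts – t – m.

t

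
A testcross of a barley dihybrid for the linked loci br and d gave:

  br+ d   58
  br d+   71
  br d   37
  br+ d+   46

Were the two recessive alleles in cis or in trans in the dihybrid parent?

trans

The two most frequent classes are br+ d (58) and br d+ (71); these are the parental (non-recombinant) types.
So the F1 carried br+ d on one chromosome and br d+ on the other — the recessive alleles are on opposite chromosomes (trans / repulsion).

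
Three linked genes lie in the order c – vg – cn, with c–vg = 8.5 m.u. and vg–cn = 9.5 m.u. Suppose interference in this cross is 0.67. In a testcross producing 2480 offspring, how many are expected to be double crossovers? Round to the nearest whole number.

7

Map distances give recombination frequencies of 0.085 and 0.095 for the two intervals.
With interference 0.67 (so coincidence = 0.33), expected double-crossover frequency = 0.085 × 0.095 × 0.33 = 0.00266.
Expected number = 0.00266 × 2480 = 6.61 ≈ 7.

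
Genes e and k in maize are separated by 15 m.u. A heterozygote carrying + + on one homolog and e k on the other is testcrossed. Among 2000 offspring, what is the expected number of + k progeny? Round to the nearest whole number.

150

A map distance of 15 m.u. corresponds to a recombination frequency of 0.150.
The F1 is + + / e k, so + k is a recombinant gamete class with expected frequency r/2 = 0.150/2 = 0.0750.
Expected number = 0.0750 × 2000 = 150.00 ≈ 150.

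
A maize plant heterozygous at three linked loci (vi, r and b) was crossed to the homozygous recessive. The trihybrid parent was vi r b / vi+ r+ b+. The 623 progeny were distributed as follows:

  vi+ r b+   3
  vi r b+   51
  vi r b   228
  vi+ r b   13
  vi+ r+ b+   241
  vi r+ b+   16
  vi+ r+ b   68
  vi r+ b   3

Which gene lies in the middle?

r

The two rarest classes, vi r+ b and vi+ r b+, are the double crossovers. Comparing them with the parentals, only the r allele has switched, so r is the middle locus and the order is vi – r – b.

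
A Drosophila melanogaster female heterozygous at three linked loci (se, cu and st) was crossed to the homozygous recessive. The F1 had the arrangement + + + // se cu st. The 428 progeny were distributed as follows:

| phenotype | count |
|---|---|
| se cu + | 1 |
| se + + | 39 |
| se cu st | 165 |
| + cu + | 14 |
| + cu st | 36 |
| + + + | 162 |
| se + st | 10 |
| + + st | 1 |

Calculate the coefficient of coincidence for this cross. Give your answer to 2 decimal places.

0.43

The two rarest classes, + + st and se cu +, are the double crossovers. Comparing them with the parentals, only the st allele has switched, so st is the middle locus and the order is cu – st – se.
cu–st: (24 + 2)/428 = 0.0607; st–se: (75 + 2)/428 = 0.1799.
Expected DCO frequency = 0.0607 × 0.1799 ≈ 0.01092; observed = 2/428 ≈ 0.00467.
Coefficient of coincidence = 0.00467/0.01092 ≈ 0.43.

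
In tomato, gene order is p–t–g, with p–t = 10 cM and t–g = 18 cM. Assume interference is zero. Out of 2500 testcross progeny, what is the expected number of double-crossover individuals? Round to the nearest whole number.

45

Map distances give recombination frequencies of 0.100 and 0.180 for the two intervals.
With no interference, expected double-crossover frequency = 0.100 × 0.180 = 0.01800.
Expected number = 0.01800 × 2500 = 45.00 ≈ 45.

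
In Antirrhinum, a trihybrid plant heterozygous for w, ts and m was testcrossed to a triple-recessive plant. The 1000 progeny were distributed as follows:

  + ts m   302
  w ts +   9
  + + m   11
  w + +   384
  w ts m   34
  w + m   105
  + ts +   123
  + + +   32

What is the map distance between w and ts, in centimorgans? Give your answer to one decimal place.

The two most frequent reciprocal classes, w + + and + ts m, are the parental types, so the F1 was w + + / + ts m.
The two rarest classes, w ts + and + + m, are the double crossovers. Comparing them with the parentals, only the ts allele has switched, so ts is the middle locus and the order is w – ts – m.
Crossovers in the w–ts interval produce the single-crossover classes + + + and w ts m (32 + 34 = 66) plus the double crossovers (20).
RF(w–ts) = (66 + 20) / 1000 = 86/1000 = 0.0860 → 8.6 centimorgans.

8.6 centimorgans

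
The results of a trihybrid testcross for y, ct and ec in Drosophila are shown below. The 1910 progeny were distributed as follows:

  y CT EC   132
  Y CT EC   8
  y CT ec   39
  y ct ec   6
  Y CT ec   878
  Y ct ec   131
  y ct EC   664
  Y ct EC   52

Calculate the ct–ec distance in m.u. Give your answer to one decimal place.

The two most frequent reciprocal classes, Y CT ec and y ct EC, are the parental types, so the F1 was Y CT ec / y ct EC.
The two rarest classes, Y CT EC and y ct ec, are the double crossovers. Comparing them with the parentals, only the ec allele has switched, so ec is the middle locus and the order is y – ec – ct.
Crossovers in the ec–ct interval produce the single-crossover classes Y ct ec and y CT EC (131 + 132 = 263) plus the double crossovers (14).
RF(ec–ct) = (263 + 14) / 1910 = 277/1910 = 0.1450 → 14.5 m.u.

14.5 m.u.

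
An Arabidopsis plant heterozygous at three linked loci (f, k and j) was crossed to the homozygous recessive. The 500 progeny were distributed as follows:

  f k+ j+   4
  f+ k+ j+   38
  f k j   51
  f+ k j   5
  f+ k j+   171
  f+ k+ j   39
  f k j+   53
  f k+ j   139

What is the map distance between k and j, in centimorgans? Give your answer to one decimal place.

The two most frequent reciprocal classes, f+ k j+ and f k+ j, are the parental types, so the F1 was f+ k j+ / f k+ j.
The two rarest classes, f+ k j and f k+ j+, are the double crossovers. Comparing them with the parentals, only the j allele has switched, so j is the middle locus and the order is k – j – f.
Crossovers in the k–j interval produce the single-crossover classes f+ k+ j+ and f k j (38 + 51 = 89) plus the double crossovers (9).
RF(k–j) = (89 + 9) / 500 = 98/500 = 0.1960 → 19.6 centimorgans.

19.6 centimorgans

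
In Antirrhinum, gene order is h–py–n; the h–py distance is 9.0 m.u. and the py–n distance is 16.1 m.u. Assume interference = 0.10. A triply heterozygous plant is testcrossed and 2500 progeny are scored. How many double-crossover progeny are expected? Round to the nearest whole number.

33

Map distances give recombination frequencies of 0.090 and 0.161 for the two intervals.
With interference 0.10 (so coincidence = 0.90), expected double-crossover frequency = 0.090 × 0.161 × 0.90 = 0.01304.
Expected number = 0.01304 × 2500 = 32.60 ≈ 33.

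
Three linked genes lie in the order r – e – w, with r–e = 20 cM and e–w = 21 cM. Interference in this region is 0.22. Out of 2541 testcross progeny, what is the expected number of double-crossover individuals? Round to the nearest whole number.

Map distances give recombination frequencies of 0.200 and 0.210 for the two intervals.
With interference 0.22 (so coincidence = 0.78), expected double-crossover frequency = 0.200 × 0.210 × 0.78 = 0.03276.
Expected number = 0.03276 × 2541 = 83.24 ≈ 83.

83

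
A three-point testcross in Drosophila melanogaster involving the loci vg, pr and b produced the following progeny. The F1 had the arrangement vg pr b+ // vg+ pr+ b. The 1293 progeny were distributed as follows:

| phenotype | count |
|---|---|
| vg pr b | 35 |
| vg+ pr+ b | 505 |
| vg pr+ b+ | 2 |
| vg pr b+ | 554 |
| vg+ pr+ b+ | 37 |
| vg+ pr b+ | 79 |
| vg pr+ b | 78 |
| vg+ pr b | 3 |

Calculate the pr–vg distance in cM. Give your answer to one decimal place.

12.5 cM

The two rarest classes, vg pr+ b+ and vg+ pr b, are the double crossovers. Comparing them with the parentals, only the pr allele has switched, so pr is the middle locus and the order is vg – pr – b.
Crossovers in the vg–pr interval produce the single-crossover classes vg+ pr b+ and vg pr+ b (79 + 78 = 157) plus the double crossovers (5).
RF(vg–pr) = (157 + 5) / 1293 = 162/1293 = 0.1253 → 12.5 cM.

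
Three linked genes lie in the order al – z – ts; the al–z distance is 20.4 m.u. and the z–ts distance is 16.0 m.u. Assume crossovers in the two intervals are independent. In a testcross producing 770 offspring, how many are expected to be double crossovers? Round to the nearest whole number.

25

Map distances give recombination frequencies of 0.204 and 0.160 for the two intervals.
With no interference, expected double-crossover frequency = 0.204 × 0.160 = 0.03264.
Expected number = 0.03264 × 770 = 25.13 ≈ 25.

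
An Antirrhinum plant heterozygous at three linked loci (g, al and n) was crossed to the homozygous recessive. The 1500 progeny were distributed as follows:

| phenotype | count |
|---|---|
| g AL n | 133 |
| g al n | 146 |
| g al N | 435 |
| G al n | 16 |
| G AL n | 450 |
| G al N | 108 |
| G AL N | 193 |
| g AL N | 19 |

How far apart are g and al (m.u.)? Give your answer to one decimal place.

18.4 m.u.

The two most frequent reciprocal classes, G AL n and g al N, are the parental types, so the F1 was G AL n / g al N.
The two rarest classes, G al n and g AL N, are the double crossovers. Comparing them with the parentals, only the al allele has switched, so al is the middle locus and the order is n – al – g.
Crossovers in the al–g interval produce the single-crossover classes g AL n and G al N (133 + 108 = 241) plus the double crossovers (35).
RF(al–g) = (241 + 35) / 1500 = 276/1500 = 0.1840 → 18.4 m.u.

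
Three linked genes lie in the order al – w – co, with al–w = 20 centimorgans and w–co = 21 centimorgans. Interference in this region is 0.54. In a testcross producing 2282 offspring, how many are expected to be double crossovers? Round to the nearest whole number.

Map distances give recombination frequencies of 0.200 and 0.210 for the two intervals.
With interference 0.54 (so coincidence = 0.46), expected double-crossover frequency = 0.200 × 0.210 × 0.46 = 0.01932.
Expected number = 0.01932 × 2282 = 44.09 ≈ 44.

44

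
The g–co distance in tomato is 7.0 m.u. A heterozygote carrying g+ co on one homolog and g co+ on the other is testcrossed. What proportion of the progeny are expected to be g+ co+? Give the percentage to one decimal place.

3.5%

A map distance of 7.0 m.u. corresponds to a recombination frequency of 0.070.
The F1 is g+ co / g co+, so g+ co+ is a recombinant gamete class with expected frequency r/2 = 0.070/2 = 0.0350.
That is 0.0350 = 3.5% of the progeny.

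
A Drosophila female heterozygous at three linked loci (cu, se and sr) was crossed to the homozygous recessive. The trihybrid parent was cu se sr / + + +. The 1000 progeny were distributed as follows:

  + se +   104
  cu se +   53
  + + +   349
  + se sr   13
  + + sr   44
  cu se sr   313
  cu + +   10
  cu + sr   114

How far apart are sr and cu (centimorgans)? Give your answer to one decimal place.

12.0 centimorgans

The two rarest classes, + se sr and cu + +, are the double crossovers. Comparing them with the parentals, only the cu allele has switched, so cu is the middle locus and the order is sr – cu – se.
Crossovers in the sr–cu interval produce the single-crossover classes cu se + and + + sr (53 + 44 = 97) plus the double crossovers (23).
RF(sr–cu) = (97 + 23) / 1000 = 120/1000 = 0.1200 → 12.0 centimorgans.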